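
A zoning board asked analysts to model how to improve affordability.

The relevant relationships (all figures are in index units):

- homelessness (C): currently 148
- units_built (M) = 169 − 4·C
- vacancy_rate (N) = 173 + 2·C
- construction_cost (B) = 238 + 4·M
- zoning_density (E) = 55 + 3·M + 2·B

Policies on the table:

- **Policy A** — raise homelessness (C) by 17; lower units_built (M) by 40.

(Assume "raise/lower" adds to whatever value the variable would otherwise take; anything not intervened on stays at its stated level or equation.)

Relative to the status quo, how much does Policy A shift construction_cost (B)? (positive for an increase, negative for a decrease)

-432

Baseline:
  C = 148
  M = 169 − 4·148 = -423
  B = 238 + 4·(-423) = -1454
Policy A (C + 17, M − 40):
  C = 148 + 17 = 165
  M = 169 − 4·165 (−40 from intervention) = -531
  B = 238 + 4·(-531) = -1886
Change in B: -1886 − (-1454) = -432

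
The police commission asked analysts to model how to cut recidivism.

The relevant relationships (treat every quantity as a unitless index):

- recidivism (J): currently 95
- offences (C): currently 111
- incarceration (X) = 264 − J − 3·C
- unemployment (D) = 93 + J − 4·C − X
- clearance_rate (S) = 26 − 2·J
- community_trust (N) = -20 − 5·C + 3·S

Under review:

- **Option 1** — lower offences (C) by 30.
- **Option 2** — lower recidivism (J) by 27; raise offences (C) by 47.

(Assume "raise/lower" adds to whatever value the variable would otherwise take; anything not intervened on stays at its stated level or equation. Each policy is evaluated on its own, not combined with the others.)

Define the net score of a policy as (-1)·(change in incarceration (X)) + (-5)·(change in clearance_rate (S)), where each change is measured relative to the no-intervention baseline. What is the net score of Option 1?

Baseline:
  J = 95
  C = 111
  X = 264 − 95 − 3·111 = -164
  S = 26 − 2·95 = -164
Option 1 (C − 30):
  J = 95
  C = 111 − 30 = 81
  X = 264 − 95 − 3·81 = -74
  S = 26 − 2·95 = -164
ΔX = -74 − (-164) = 90; ΔS = -164 − (-164) = 0
Score = (-1)·90 + (-5)·0 = -90

-90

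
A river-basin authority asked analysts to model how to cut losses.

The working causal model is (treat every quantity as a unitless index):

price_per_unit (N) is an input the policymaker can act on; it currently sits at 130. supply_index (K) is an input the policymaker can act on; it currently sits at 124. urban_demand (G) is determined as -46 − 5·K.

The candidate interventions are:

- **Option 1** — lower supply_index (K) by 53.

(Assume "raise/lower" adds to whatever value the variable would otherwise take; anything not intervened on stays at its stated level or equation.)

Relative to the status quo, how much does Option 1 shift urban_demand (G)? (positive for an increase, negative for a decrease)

Baseline:
  K = 124
  G = -46 − 5·124 = -666
Option 1 (K − 53):
  K = 124 − 53 = 71
  G = -46 − 5·71 = -401
Change in G: -401 − (-666) = 265

265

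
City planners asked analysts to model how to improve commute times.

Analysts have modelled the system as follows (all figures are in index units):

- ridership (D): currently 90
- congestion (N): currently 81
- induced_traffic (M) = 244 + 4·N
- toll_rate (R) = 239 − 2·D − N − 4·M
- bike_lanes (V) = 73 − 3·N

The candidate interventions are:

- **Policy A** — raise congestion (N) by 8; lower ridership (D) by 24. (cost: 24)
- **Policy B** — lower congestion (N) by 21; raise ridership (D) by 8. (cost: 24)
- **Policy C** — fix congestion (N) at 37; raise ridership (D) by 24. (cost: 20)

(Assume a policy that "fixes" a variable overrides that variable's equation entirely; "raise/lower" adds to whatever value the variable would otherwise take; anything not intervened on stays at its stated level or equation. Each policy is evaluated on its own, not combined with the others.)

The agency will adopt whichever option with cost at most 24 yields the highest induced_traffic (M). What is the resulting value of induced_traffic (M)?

600

Policy A (N + 8, D − 24):
  N = 81 + 8 = 89
  M = 244 + 4·89 = 600
Policy B (N − 21, D + 8):
  N = 81 − 21 = 60
  M = 244 + 4·60 = 484
Policy C (N := 37, D + 24):
  N = 37
  M = 244 + 4·37 = 392
Comparing — Policy A: M=600, Policy B: M=484, Policy C: M=392. Highest is 600 (Policy A).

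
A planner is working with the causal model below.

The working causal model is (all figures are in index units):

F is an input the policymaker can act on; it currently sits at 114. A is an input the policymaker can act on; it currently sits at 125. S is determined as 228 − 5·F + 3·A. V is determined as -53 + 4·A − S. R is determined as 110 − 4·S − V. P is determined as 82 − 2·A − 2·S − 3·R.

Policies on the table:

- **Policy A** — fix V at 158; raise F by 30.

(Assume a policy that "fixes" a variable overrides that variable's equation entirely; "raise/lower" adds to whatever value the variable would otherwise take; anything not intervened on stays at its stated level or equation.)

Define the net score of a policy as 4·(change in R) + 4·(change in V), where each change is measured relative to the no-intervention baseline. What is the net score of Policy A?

2400

Baseline:
  F = 114
  A = 125
  S = 228 − 5·114 + 3·125 = 33
  V = -53 + 4·125 − 33 = 414
  R = 110 − 4·33 − 414 = -436
Policy A (V := 158, F + 30):
  F = 114 + 30 = 144
  A = 125
  S = 228 − 5·144 + 3·125 = -117
  V = 158
  R = 110 − 4·(-117) − 158 = 420
ΔR = 420 − (-436) = 856; ΔV = 158 − 414 = -256
Score = 4·856 + 4·(-256) = 2400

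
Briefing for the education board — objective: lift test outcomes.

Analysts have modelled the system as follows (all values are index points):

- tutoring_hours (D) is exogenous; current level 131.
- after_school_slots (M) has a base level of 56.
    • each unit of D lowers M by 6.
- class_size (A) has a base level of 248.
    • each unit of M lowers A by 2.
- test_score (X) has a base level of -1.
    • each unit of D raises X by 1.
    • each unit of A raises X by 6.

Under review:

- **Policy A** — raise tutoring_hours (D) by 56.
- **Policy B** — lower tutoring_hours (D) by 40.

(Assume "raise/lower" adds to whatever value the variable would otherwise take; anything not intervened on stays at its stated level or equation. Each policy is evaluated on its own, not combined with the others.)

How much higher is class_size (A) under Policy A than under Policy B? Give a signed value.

1152

Policy A (D + 56):
  D = 131 + 56 = 187
  M = 56 − 6·187 = -1066
  A = 248 − 2·(-1066) = 2380
Policy B (D − 40):
  D = 131 − 40 = 91
  M = 56 − 6·91 = -490
  A = 248 − 2·(-490) = 1228
A: 2380 − 1228 = 1152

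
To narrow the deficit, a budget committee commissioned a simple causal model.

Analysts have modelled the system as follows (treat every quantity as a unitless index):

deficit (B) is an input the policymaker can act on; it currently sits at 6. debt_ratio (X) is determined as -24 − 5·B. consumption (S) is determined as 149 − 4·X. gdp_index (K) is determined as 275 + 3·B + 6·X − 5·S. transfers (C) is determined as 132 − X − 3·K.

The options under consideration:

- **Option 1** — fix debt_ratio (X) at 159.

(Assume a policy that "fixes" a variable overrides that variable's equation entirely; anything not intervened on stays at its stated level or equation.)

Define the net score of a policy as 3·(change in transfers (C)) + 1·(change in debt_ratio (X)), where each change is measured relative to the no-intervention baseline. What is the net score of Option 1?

-50268

Baseline:
  B = 6
  X = -24 − 5·6 = -54
  S = 149 − 4·(-54) = 365
  K = 275 + 3·6 + 6·(-54) − 5·365 = -1856
  C = 132 − (-54) − 3·(-1856) = 5754
Option 1 (X := 159):
  B = 6
  X = 159
  S = 149 − 4·159 = -487
  K = 275 + 3·6 + 6·159 − 5·(-487) = 3682
  C = 132 − 159 − 3·3682 = -11073
ΔC = -11073 − 5754 = -16827; ΔX = 159 − (-54) = 213
Score = 3·(-16827) + 1·213 = -50268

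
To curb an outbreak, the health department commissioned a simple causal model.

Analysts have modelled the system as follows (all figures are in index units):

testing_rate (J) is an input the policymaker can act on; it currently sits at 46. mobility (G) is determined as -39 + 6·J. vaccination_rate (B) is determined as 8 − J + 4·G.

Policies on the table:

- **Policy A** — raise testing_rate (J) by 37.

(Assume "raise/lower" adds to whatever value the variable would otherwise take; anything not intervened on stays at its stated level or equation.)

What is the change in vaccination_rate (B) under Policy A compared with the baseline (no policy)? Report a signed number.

Baseline:
  J = 46
  G = -39 + 6·46 = 237
  B = 8 − 46 + 4·237 = 910
Policy A (J + 37):
  J = 46 + 37 = 83
  G = -39 + 6·83 = 459
  B = 8 − 83 + 4·459 = 1761
Change in B: 1761 − 910 = 851

851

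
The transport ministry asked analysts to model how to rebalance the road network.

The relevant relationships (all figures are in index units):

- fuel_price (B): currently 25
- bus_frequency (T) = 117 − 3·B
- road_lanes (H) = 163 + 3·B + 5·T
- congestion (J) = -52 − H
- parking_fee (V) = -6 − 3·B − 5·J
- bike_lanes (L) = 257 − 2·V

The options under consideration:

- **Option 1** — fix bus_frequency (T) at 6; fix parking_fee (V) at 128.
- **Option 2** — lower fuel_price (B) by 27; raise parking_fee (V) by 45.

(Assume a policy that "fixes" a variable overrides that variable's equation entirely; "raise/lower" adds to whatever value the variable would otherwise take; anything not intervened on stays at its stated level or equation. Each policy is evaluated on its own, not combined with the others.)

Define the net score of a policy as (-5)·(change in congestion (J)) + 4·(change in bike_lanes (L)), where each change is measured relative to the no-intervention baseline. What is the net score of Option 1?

17428

Baseline:
  B = 25
  T = 117 − 3·25 = 42
  H = 163 + 3·25 + 5·42 = 448
  J = -52 − 448 = -500
  V = -6 − 3·25 − 5·(-500) = 2419
  L = 257 − 2·2419 = -4581
Option 1 (T := 6, V := 128):
  B = 25
  T = 6
  H = 163 + 3·25 + 5·6 = 268
  J = -52 − 268 = -320
  V = 128
  L = 257 − 2·128 = 1
ΔJ = -320 − (-500) = 180; ΔL = 1 − (-4581) = 4582
Score = (-5)·180 + 4·4582 = 17428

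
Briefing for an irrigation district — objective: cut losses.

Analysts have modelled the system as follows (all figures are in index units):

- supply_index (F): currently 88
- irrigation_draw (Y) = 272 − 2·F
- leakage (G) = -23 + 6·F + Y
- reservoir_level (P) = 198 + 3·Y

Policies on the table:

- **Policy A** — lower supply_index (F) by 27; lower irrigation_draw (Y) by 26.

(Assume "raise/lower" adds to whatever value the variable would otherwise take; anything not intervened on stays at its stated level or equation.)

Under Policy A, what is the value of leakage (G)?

467

Policy A (F − 27, Y − 26):
  F = 88 − 27 = 61
  Y = 272 − 2·61 (−26 from intervention) = 124
  G = -23 + 6·61 + 124 = 467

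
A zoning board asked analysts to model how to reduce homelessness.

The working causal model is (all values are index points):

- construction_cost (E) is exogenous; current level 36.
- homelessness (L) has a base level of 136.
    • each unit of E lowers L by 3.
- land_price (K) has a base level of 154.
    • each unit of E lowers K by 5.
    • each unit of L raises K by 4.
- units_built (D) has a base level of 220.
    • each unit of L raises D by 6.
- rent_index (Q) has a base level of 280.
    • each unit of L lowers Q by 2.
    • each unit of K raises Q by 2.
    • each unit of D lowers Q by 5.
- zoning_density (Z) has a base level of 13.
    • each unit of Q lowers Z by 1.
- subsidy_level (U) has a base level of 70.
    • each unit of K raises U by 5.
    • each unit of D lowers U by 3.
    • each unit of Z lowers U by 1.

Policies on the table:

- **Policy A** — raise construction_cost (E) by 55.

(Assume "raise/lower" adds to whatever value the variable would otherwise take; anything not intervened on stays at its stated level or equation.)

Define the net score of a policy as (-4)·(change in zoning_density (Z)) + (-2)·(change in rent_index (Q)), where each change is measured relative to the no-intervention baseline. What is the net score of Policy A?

Baseline:
  E = 36
  L = 136 − 3·36 = 28
  K = 154 − 5·36 + 4·28 = 86
  D = 220 + 6·28 = 388
  Q = 280 − 2·28 + 2·86 − 5·388 = -1544
  Z = 13 − (-1544) = 1557
Policy A (E + 55):
  E = 36 + 55 = 91
  L = 136 − 3·91 = -137
  K = 154 − 5·91 + 4·(-137) = -849
  D = 220 + 6·(-137) = -602
  Q = 280 − 2·(-137) + 2·(-849) − 5·(-602) = 1866
  Z = 13 − 1866 = -1853
ΔZ = -1853 − 1557 = -3410; ΔQ = 1866 − (-1544) = 3410
Score = (-4)·(-3410) + (-2)·3410 = 6820

6820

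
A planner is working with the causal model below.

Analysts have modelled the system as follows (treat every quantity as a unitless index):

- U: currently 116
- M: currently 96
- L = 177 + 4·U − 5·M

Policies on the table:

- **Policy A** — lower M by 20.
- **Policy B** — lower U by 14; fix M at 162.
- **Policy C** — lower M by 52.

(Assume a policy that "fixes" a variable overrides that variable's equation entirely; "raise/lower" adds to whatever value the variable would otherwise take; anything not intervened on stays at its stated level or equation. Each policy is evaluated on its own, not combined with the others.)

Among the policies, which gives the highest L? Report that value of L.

421

Policy A (M − 20):
  U = 116
  M = 96 − 20 = 76
  L = 177 + 4·116 − 5·76 = 261
Policy B (U − 14, M := 162):
  U = 116 − 14 = 102
  M = 162
  L = 177 + 4·102 − 5·162 = -225
Policy C (M − 52):
  U = 116
  M = 96 − 52 = 44
  L = 177 + 4·116 − 5·44 = 421
Comparing — Policy A: L=261, Policy B: L=-225, Policy C: L=421. Highest is 421 (Policy C).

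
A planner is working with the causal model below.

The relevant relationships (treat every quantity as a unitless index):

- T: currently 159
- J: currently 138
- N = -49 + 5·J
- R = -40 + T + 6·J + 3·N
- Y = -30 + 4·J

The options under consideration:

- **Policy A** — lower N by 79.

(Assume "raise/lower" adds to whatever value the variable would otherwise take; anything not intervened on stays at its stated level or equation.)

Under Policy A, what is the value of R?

Policy A (N − 79):
  T = 159
  J = 138
  N = -49 + 5·138 (−79 from intervention) = 562
  R = -40 + 159 + 6·138 + 3·562 = 2633

2633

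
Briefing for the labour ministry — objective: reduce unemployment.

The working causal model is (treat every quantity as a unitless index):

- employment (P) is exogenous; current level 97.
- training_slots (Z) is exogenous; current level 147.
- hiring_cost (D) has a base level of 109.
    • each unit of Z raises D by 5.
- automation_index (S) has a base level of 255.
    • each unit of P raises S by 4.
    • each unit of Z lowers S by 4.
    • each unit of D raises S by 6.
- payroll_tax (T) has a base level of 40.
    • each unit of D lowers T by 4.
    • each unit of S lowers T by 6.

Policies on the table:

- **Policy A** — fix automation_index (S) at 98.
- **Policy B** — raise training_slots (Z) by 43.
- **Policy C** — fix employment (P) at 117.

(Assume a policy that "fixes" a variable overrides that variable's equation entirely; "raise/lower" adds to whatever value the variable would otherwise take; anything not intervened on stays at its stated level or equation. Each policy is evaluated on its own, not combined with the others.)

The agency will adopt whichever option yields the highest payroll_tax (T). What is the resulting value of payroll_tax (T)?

Policy A (S := 98):
  P = 97
  Z = 147
  D = 109 + 5·147 = 844
  S = 98
  T = 40 − 4·844 − 6·98 = -3924
Policy B (Z + 43):
  P = 97
  Z = 147 + 43 = 190
  D = 109 + 5·190 = 1059
  S = 255 + 4·97 − 4·190 + 6·1059 = 6237
  T = 40 − 4·1059 − 6·6237 = -41618
Policy C (P := 117):
  P = 117
  Z = 147
  D = 109 + 5·147 = 844
  S = 255 + 4·117 − 4·147 + 6·844 = 5199
  T = 40 − 4·844 − 6·5199 = -34530
Comparing — Policy A: T=-3924, Policy B: T=-41618, Policy C: T=-34530. Highest is -3924 (Policy A).

-3924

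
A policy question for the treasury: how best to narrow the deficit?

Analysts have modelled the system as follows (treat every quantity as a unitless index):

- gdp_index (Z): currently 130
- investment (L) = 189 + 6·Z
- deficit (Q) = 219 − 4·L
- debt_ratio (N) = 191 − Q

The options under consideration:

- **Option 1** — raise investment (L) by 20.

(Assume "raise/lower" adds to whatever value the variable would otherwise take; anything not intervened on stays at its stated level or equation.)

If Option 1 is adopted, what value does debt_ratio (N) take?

Option 1 (L + 20):
  Z = 130
  L = 189 + 6·130 (+20 from intervention) = 989
  Q = 219 − 4·989 = -3737
  N = 191 − (-3737) = 3928

3928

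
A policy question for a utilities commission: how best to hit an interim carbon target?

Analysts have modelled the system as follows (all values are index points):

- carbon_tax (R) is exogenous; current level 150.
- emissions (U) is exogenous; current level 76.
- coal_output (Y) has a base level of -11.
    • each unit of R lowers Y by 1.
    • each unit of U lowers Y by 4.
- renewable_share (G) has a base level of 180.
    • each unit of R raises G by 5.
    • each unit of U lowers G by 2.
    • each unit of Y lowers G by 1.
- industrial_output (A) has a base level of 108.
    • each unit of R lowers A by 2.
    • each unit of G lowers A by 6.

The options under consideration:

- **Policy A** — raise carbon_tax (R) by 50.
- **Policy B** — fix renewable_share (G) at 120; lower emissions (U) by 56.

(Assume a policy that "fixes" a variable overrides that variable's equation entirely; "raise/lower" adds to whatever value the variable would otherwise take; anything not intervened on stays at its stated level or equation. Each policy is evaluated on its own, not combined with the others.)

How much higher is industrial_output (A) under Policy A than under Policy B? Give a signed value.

Policy A (R + 50):
  R = 150 + 50 = 200
  U = 76
  Y = -11 − 200 − 4·76 = -515
  G = 180 + 5·200 − 2·76 − (-515) = 1543
  A = 108 − 2·200 − 6·1543 = -9550
Policy B (G := 120, U − 56):
  R = 150
  U = 76 − 56 = 20
  Y = -11 − 150 − 4·20 = -241
  G = 120
  A = 108 − 2·150 − 6·120 = -912
A: -9550 − (-912) = -8638

-8638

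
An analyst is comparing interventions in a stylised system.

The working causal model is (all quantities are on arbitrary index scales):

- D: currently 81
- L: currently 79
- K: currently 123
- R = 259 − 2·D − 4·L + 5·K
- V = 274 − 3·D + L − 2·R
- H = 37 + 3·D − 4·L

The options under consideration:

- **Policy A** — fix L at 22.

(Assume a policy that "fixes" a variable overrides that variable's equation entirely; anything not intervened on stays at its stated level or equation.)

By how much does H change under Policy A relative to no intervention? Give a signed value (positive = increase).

Baseline:
  D = 81
  L = 79
  H = 37 + 3·81 − 4·79 = -36
Policy A (L := 22):
  D = 81
  L = 22
  H = 37 + 3·81 − 4·22 = 192
Change in H: 192 − (-36) = 228

228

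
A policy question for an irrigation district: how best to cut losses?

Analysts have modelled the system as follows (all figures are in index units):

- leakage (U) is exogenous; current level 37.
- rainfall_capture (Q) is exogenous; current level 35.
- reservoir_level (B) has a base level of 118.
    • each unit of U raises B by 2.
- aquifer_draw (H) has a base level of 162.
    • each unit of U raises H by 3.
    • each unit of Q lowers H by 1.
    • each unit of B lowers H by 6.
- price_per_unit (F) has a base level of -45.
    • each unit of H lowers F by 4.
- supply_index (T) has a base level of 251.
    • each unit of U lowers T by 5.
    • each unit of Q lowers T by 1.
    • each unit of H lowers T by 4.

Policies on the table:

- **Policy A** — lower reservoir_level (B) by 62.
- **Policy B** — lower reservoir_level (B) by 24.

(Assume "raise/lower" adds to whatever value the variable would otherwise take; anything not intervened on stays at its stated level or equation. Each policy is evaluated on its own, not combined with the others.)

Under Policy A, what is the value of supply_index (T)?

2199

Policy A (B − 62):
  U = 37
  Q = 35
  B = 118 + 2·37 (−62 from intervention) = 130
  H = 162 + 3·37 − 35 − 6·130 = -542
  T = 251 − 5·37 − 35 − 4·(-542) = 2199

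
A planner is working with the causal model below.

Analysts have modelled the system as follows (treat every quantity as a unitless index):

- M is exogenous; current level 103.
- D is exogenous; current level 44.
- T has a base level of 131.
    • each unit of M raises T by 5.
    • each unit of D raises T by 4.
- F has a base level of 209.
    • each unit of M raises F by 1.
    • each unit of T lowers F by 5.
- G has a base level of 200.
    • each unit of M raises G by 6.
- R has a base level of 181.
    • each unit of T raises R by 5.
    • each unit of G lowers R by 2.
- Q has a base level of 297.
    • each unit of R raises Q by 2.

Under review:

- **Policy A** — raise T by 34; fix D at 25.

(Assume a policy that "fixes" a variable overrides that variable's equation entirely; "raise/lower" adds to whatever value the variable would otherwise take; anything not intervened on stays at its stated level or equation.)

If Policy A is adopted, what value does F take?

Policy A (T + 34, D := 25):
  M = 103
  D = 25
  T = 131 + 5·103 + 4·25 (+34 from intervention) = 780
  F = 209 + 103 − 5·780 = -3588

-3588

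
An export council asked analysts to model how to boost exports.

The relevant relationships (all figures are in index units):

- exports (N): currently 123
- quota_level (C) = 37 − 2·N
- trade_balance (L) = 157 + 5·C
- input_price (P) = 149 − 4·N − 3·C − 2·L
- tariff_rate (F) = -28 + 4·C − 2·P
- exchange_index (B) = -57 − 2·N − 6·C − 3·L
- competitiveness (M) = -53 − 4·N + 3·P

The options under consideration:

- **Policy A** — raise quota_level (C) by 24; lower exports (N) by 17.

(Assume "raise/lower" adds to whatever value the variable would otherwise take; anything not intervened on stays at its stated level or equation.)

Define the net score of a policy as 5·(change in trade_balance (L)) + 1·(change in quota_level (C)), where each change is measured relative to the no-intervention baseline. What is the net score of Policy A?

Baseline:
  N = 123
  C = 37 − 2·123 = -209
  L = 157 + 5·(-209) = -888
Policy A (C + 24, N − 17):
  N = 123 − 17 = 106
  C = 37 − 2·106 (+24 from intervention) = -151
  L = 157 + 5·(-151) = -598
ΔL = -598 − (-888) = 290; ΔC = -151 − (-209) = 58
Score = 5·290 + 1·58 = 1508

1508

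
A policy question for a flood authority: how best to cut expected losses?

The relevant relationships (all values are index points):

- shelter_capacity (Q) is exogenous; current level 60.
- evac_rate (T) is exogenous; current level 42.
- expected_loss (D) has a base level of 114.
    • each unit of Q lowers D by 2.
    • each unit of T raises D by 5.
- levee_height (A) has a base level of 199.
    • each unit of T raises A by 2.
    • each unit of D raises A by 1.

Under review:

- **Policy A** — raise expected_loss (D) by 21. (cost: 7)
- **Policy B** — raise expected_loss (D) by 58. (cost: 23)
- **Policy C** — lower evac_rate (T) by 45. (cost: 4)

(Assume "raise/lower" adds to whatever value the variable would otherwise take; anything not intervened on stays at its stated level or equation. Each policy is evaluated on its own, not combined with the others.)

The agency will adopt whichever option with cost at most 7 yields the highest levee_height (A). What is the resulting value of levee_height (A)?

508

Policy A (D + 21):
  Q = 60
  T = 42
  D = 114 − 2·60 + 5·42 (+21 from intervention) = 225
  A = 199 + 2·42 + 225 = 508
Policy C (T − 45):
  Q = 60
  T = 42 − 45 = -3
  D = 114 − 2·60 + 5·(-3) = -21
  A = 199 + 2·(-3) + (-21) = 172
Comparing — Policy A: A=508, Policy C: A=172. Highest is 508 (Policy A).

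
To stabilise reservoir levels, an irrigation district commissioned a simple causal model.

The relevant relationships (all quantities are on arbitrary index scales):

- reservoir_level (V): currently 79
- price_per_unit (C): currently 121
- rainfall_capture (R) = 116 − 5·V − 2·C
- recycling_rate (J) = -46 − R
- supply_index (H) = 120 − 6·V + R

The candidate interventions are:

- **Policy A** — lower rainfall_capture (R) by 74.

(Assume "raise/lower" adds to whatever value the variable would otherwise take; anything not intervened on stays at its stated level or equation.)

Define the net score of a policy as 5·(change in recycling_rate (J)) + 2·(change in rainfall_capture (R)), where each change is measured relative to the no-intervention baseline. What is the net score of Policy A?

222

Baseline:
  V = 79
  C = 121
  R = 116 − 5·79 − 2·121 = -521
  J = -46 − (-521) = 475
Policy A (R − 74):
  V = 79
  C = 121
  R = 116 − 5·79 − 2·121 (−74 from intervention) = -595
  J = -46 − (-595) = 549
ΔJ = 549 − 475 = 74; ΔR = -595 − (-521) = -74
Score = 5·74 + 2·(-74) = 222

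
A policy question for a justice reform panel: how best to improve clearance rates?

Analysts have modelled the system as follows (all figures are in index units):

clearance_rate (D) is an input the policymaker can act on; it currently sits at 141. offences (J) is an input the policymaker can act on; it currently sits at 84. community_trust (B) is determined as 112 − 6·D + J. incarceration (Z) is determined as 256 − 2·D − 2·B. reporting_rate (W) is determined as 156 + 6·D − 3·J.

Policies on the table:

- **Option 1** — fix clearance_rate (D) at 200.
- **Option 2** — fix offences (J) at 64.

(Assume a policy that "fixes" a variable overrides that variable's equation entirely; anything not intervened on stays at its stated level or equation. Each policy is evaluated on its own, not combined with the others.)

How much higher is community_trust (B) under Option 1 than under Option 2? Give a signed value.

Option 1 (D := 200):
  D = 200
  J = 84
  B = 112 − 6·200 + 84 = -1004
Option 2 (J := 64):
  D = 141
  J = 64
  B = 112 − 6·141 + 64 = -670
B: -1004 − (-670) = -334

-334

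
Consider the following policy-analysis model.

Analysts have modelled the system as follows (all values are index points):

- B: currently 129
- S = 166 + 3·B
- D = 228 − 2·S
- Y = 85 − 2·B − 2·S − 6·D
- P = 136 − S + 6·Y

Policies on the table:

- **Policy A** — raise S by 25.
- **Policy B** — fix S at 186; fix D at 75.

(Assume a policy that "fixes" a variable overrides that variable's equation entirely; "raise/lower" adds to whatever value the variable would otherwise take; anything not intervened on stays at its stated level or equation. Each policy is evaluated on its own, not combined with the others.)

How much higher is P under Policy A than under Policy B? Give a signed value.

31012

Policy A (S + 25):
  B = 129
  S = 166 + 3·129 (+25 from intervention) = 578
  D = 228 − 2·578 = -928
  Y = 85 − 2·129 − 2·578 − 6·(-928) = 4239
  P = 136 − 578 + 6·4239 = 24992
Policy B (S := 186, D := 75):
  B = 129
  S = 186
  D = 75
  Y = 85 − 2·129 − 2·186 − 6·75 = -995
  P = 136 − 186 + 6·(-995) = -6020
P: 24992 − (-6020) = 31012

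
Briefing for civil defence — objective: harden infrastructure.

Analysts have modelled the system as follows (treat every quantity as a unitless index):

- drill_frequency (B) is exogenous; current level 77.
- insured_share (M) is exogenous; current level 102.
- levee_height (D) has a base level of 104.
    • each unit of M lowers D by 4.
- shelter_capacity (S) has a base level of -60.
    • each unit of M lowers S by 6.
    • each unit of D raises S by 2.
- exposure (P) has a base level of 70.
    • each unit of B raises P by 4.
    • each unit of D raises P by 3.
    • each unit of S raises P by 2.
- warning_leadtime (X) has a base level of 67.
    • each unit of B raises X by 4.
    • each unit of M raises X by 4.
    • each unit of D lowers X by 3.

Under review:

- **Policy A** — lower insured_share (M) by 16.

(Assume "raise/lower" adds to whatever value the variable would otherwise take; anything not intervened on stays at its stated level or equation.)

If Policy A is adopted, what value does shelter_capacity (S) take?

Policy A (M − 16):
  M = 102 − 16 = 86
  D = 104 − 4·86 = -240
  S = -60 − 6·86 + 2·(-240) = -1056

-1056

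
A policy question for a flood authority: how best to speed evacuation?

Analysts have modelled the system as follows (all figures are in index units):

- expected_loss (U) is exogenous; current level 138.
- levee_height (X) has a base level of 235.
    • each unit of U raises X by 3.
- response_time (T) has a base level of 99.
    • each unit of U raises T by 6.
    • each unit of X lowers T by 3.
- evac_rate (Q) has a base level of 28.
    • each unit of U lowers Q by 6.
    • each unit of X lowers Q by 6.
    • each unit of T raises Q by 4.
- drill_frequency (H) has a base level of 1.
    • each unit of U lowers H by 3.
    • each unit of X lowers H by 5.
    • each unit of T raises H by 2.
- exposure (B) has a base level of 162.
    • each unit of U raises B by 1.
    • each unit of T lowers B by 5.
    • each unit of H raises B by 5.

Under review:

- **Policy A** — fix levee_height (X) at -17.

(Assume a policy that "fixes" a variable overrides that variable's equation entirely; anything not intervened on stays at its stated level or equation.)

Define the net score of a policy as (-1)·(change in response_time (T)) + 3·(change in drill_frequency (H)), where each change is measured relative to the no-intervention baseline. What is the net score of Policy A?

19980

Baseline:
  U = 138
  X = 235 + 3·138 = 649
  T = 99 + 6·138 − 3·649 = -1020
  H = 1 − 3·138 − 5·649 + 2·(-1020) = -5698
Policy A (X := -17):
  U = 138
  X = -17
  T = 99 + 6·138 − 3·(-17) = 978
  H = 1 − 3·138 − 5·(-17) + 2·978 = 1628
ΔT = 978 − (-1020) = 1998; ΔH = 1628 − (-5698) = 7326
Score = (-1)·1998 + 3·7326 = 19980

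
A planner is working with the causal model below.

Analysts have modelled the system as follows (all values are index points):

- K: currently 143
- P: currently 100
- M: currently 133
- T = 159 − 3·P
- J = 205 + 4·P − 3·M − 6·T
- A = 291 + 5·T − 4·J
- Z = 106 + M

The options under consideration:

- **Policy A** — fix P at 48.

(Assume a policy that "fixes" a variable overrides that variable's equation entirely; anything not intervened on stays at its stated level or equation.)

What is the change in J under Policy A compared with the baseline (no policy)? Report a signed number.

-1144

Baseline:
  P = 100
  M = 133
  T = 159 − 3·100 = -141
  J = 205 + 4·100 − 3·133 − 6·(-141) = 1052
Policy A (P := 48):
  P = 48
  M = 133
  T = 159 − 3·48 = 15
  J = 205 + 4·48 − 3·133 − 6·15 = -92
Change in J: -92 − 1052 = -1144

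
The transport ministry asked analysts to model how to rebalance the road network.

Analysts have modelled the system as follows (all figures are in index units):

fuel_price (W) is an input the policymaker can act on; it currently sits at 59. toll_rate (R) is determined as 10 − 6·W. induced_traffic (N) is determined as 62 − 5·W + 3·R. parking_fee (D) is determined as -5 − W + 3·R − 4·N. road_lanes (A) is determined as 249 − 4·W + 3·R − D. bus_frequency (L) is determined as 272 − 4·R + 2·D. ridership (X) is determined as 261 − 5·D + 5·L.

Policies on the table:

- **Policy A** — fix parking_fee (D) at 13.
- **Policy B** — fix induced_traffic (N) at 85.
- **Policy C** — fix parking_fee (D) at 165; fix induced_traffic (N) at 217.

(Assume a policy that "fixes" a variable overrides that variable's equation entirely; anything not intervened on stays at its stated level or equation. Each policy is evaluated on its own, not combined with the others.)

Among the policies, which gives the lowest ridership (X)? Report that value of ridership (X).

1321

Policy A (D := 13):
  W = 59
  R = 10 − 6·59 = -344
  N = 62 − 5·59 + 3·(-344) = -1265
  D = 13
  L = 272 − 4·(-344) + 2·13 = 1674
  X = 261 − 5·13 + 5·1674 = 8566
Policy B (N := 85):
  W = 59
  R = 10 − 6·59 = -344
  N = 85
  D = -5 − 59 + 3·(-344) − 4·85 = -1436
  L = 272 − 4·(-344) + 2·(-1436) = -1224
  X = 261 − 5·(-1436) + 5·(-1224) = 1321
Policy C (D := 165, N := 217):
  W = 59
  R = 10 − 6·59 = -344
  N = 217
  D = 165
  L = 272 − 4·(-344) + 2·165 = 1978
  X = 261 − 5·165 + 5·1978 = 9326
Comparing — Policy A: X=8566, Policy B: X=1321, Policy C: X=9326. Lowest is 1321 (Policy B).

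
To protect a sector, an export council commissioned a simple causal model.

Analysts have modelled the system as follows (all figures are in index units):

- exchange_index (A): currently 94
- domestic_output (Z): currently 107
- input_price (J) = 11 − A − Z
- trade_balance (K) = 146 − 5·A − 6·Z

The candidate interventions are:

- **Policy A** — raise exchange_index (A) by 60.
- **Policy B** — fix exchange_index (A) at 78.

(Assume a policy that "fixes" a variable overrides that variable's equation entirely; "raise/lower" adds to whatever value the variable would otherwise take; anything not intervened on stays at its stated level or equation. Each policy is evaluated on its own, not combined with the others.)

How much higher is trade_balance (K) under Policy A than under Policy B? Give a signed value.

-380

Policy A (A + 60):
  A = 94 + 60 = 154
  Z = 107
  K = 146 − 5·154 − 6·107 = -1266
Policy B (A := 78):
  A = 78
  Z = 107
  K = 146 − 5·78 − 6·107 = -886
K: -1266 − (-886) = -380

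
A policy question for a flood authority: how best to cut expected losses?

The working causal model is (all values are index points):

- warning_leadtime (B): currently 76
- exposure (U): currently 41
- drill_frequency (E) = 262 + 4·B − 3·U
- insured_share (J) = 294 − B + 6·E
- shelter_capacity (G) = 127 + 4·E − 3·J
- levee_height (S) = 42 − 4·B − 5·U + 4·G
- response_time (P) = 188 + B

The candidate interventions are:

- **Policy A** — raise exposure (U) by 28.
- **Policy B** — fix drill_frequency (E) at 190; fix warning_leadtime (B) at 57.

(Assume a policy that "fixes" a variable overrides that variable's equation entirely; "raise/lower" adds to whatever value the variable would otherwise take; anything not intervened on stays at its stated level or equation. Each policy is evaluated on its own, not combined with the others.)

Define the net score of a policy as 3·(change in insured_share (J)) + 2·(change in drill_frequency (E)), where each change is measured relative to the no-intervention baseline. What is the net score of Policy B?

-5003

Baseline:
  B = 76
  U = 41
  E = 262 + 4·76 − 3·41 = 443
  J = 294 − 76 + 6·443 = 2876
Policy B (E := 190, B := 57):
  B = 57
  U = 41
  E = 190
  J = 294 − 57 + 6·190 = 1377
ΔJ = 1377 − 2876 = -1499; ΔE = 190 − 443 = -253
Score = 3·(-1499) + 2·(-253) = -5003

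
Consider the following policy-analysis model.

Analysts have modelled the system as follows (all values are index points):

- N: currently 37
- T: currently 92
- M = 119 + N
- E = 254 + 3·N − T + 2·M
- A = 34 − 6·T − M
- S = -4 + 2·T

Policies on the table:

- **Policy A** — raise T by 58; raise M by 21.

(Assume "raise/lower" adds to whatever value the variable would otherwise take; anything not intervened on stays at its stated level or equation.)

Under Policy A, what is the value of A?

Policy A (T + 58, M + 21):
  N = 37
  T = 92 + 58 = 150
  M = 119 + 37 (+21 from intervention) = 177
  A = 34 − 6·150 − 177 = -1043

-1043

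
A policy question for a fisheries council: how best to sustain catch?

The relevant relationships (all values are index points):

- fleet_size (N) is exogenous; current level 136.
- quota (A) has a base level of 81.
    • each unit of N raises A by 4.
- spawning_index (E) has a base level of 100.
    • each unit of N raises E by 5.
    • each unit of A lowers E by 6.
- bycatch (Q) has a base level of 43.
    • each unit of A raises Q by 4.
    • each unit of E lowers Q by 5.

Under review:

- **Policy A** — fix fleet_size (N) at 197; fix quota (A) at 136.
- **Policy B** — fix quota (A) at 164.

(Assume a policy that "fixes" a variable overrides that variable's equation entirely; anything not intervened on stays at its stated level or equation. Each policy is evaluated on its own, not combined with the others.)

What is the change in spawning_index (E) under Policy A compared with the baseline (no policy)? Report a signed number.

3239

Baseline:
  N = 136
  A = 81 + 4·136 = 625
  E = 100 + 5·136 − 6·625 = -2970
Policy A (N := 197, A := 136):
  N = 197
  A = 136
  E = 100 + 5·197 − 6·136 = 269
Change in E: 269 − (-2970) = 3239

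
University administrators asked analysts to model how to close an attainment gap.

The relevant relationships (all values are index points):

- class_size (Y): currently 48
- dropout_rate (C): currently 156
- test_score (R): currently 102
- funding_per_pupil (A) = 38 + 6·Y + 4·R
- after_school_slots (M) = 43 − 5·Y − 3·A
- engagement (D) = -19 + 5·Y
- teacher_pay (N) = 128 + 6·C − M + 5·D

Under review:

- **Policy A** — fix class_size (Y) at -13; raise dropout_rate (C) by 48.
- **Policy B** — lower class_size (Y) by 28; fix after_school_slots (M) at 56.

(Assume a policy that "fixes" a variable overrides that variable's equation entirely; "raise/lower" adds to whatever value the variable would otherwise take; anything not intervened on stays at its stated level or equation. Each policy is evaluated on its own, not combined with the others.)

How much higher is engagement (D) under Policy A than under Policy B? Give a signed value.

Policy A (Y := -13, C + 48):
  Y = -13
  D = -19 + 5·(-13) = -84
Policy B (Y − 28, M := 56):
  Y = 48 − 28 = 20
  D = -19 + 5·20 = 81
D: -84 − 81 = -165

-165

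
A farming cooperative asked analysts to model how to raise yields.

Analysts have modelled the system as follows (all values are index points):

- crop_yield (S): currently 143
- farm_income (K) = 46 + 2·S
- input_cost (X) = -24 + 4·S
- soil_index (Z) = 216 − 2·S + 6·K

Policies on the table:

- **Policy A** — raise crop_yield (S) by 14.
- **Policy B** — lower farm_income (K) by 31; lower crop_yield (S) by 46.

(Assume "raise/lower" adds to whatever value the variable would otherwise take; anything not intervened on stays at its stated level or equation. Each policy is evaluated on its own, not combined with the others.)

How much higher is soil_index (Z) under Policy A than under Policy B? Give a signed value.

786

Policy A (S + 14):
  S = 143 + 14 = 157
  K = 46 + 2·157 = 360
  Z = 216 − 2·157 + 6·360 = 2062
Policy B (K − 31, S − 46):
  S = 143 − 46 = 97
  K = 46 + 2·97 (−31 from intervention) = 209
  Z = 216 − 2·97 + 6·209 = 1276
Z: 2062 − 1276 = 786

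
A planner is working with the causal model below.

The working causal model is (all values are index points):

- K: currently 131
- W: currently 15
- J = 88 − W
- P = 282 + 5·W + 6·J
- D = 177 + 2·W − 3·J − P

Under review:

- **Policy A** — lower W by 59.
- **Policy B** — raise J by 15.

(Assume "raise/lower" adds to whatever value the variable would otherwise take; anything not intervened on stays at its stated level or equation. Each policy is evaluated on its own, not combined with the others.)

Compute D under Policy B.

Policy B (J + 15):
  W = 15
  J = 88 − 15 (+15 from intervention) = 88
  P = 282 + 5·15 + 6·88 = 885
  D = 177 + 2·15 − 3·88 − 885 = -942

-942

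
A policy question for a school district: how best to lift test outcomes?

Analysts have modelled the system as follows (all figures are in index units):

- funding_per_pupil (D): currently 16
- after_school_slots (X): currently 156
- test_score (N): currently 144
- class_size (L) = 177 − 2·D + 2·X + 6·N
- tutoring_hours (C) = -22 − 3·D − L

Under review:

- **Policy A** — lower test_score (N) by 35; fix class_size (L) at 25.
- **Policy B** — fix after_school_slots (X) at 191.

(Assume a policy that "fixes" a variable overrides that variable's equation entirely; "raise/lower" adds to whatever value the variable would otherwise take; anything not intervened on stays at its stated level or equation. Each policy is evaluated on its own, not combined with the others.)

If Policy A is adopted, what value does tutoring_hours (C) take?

Policy A (N − 35, L := 25):
  D = 16
  X = 156
  N = 144 − 35 = 109
  L = 25
  C = -22 − 3·16 − 25 = -95

-95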